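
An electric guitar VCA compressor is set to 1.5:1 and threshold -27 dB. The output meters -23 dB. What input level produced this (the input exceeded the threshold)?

That's 4 dB above the -27 dB threshold.
Input overshoot = R × output overshoot = 6 dB → input = -27 + 6 = -21 dB.

-21 dB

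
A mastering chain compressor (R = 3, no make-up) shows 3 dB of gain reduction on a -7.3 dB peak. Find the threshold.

Gain reduction = -7.3 − (-10.3) = 3 dB; output overshoot = GR / (R − 1) = 3 / 2 = 1.5 dB.
Threshold = output − output overshoot = -10.3 − 1.5 = -11.8 dB.

-11.8 dB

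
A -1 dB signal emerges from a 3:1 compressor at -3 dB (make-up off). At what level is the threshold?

Input is 3 dB above T (since output overshoot × R = input overshoot: (-3 − T)·3 = -1 − T gives T = -4 dB).
Check: -4 + (-1 − (-4))/3 = -4 + 1 = -3 dB. ✓

-4 dB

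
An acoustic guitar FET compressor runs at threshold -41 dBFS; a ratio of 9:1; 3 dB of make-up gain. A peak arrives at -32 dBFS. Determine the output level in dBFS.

-37 dBFS

-32 dBFS sits 9 dB over threshold.
9:1 compression reduces that to 9/9 = 1 dB over.
Output = -41 + 1 = -40 dBFS; make-up adds 3 dB, giving -37 dBFS.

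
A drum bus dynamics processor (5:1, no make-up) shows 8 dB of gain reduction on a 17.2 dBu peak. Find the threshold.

7.2 dBu

Input is 10 dB above T (since output overshoot × R = input overshoot: (9.2 − T)·5 = 17.2 − T gives T = 7.2 dBu).
Check: 7.2 + (17.2 − 7.2)/5 = 7.2 + 2 = 9.2 dBu. ✓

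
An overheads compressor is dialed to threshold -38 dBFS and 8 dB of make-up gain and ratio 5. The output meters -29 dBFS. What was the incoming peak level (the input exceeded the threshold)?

Before make-up, the level was -29 − 8 = -37 dBFS.
That's 1 dB above the -38 dBFS threshold.
Undo the ratio: input overshoot = 1 × 5 = 5 dB, giving input = -33 dBFS.

-33 dBFS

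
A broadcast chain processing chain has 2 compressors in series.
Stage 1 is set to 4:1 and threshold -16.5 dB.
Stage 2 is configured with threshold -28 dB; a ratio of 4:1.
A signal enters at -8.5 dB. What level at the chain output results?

Stage 1: 8 dB above -16.5 dB, reduced 4:1 to 2 dB above → -14.5 dB.
Stage 2: 13.5 dB above -28 dB, reduced 4:1 to 3.375 dB above → -24.625 dB.

-24.625 dB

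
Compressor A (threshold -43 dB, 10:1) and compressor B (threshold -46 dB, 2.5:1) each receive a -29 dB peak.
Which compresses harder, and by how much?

A, by 2.4 dB

A: 14 dB over, compressed to 1.4 dB over, so 12.6 dB of GR.
B: 17 dB over, compressed to 6.8 dB over, so 10.2 dB of GR.
A reduces 2.4 dB more.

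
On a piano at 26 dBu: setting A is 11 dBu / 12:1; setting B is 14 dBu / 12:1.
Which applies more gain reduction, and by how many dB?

A: GR = 15 − 15/12 = 13.75 dB.
B: GR = 12 − 12/12 = 11 dB.
A applies 2.75 dB more gain reduction.

A, by 2.75 dB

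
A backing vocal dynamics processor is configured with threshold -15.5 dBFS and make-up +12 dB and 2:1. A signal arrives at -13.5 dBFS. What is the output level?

Overshoot: -13.5 − (-15.5) = 2 dB.
At 2:1 the overshoot is divided by 2, leaving 1 dB above threshold.
That puts the output at -14.5 dBFS; make-up adds 12 dB, giving -2.5 dBFS.

-2.5 dBFS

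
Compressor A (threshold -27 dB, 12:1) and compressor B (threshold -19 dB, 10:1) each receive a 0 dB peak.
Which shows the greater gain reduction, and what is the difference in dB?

A: overshoot 27 dB → output overshoot 2.25 dB → GR 24.75 dB.
B: overshoot 19 dB → output overshoot 1.9 dB → GR 17.1 dB.
Difference: 7.65 dB in favour of A.

A, by 7.65 dB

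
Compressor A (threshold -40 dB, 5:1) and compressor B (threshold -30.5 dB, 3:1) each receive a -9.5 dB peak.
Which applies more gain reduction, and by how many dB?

A: 30.5 dB over, compressed to 6.1 dB over, so 24.4 dB of GR.
B: 21 dB over, compressed to 7 dB over, so 14 dB of GR.
A reduces 10.4 dB more.

A, by 10.4 dB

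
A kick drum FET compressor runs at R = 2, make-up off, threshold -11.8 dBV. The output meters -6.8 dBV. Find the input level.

The compressed level sits -6.8 − (-11.8) = 5 dB over threshold.
Before 2:1 compression the overshoot was 5 × 2 = 10 dB, so input = -11.8 + 10 = -1.8 dBV.

-1.8 dBV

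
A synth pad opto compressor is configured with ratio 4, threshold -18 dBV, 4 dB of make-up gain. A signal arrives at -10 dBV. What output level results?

-12 dBV

Overshoot: -10 − (-18) = 8 dB.
At 4:1 the overshoot is divided by 4, leaving 2 dB above threshold.
So the level is -18 + 2 = -16 dBV; make-up adds 4 dB, giving -12 dBV.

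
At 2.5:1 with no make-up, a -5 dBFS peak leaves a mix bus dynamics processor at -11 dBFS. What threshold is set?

-15 dBFS

Gain reduction = -5 − (-11) = 6 dB; output overshoot = GR / (R − 1) = 6 / 1.5 = 4 dB.
Threshold = output − output overshoot = -11 − 4 = -15 dBFS.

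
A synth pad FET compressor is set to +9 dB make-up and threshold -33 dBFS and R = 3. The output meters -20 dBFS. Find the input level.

-21 dBFS

Remove make-up: -20 − 9 = -29 dBFS.
The compressed level sits -29 − (-33) = 4 dB over threshold.
Undo the ratio: input overshoot = 4 × 3 = 12 dB, giving input = -21 dBFS.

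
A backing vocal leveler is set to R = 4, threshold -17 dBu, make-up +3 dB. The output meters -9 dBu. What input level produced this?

3 dBu

Before make-up, the level was -9 − 3 = -12 dBu.
That's 5 dB above the -17 dBu threshold.
Undo the ratio: input overshoot = 5 × 4 = 20 dB, giving input = 3 dBu.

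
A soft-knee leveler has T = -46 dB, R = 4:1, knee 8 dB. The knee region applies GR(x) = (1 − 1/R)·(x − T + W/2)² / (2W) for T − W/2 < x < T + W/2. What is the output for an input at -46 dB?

-46.75 dB

x − T + W/2 = -46 − (-46) + 4 = 4.
GR = (1 − 1/4) × 4² / 16 = 0.75 × 16 / 16 = 0.75 dB.
Output = -46 − 0.75 = -46.75 dB.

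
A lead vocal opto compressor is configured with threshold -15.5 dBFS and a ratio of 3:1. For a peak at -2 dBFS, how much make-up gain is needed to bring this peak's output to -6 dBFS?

5 dB

Without make-up, output = threshold + overshoot/3 = -15.5 + 4.5 = -11 dBFS.
Gap to target: 5 dB.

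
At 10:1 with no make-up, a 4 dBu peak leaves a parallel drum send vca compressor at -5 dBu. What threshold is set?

-6 dBu

Input is 10 dB above T (since output overshoot × R = input overshoot: (-5 − T)·10 = 4 − T gives T = -6 dBu).
Check: -6 + (4 − (-6))/10 = -6 + 1 = -5 dBu. ✓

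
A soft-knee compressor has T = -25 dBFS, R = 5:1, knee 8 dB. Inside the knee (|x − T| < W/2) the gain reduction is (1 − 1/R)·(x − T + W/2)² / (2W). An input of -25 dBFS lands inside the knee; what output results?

x − T + W/2 = -25 − (-25) + 4 = 4.
GR = (1 − 1/5) × 4² / 16 = 0.8 × 16 / 16 = 0.8 dB.
Output = -25 − 0.8 = -25.8 dBFS.

-25.8 dBFS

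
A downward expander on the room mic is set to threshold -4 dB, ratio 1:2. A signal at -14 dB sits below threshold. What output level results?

-24 dB

The input is 10 dB below the -4 dB threshold.
A 1:2 expander multiplies undershoot by 2: 10 × 2 = 20 dB below threshold.
Output = -4 − 20 = -24 dB.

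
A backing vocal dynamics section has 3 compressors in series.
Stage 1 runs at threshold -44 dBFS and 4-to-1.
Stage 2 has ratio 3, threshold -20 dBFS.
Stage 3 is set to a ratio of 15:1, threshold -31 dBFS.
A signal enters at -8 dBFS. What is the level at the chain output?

-35 dBFS

Stage 1: 36 dB above -44 dBFS, reduced 4:1 to 9 dB above → -35 dBFS.
Stage 2: -35 dBFS ≤ -20 dBFS, so stage 2 doesn't engage; output -35 dBFS.
Stage 3: -35 dBFS is at or below the -31 dBFS threshold — no compression; output -35 dBFS.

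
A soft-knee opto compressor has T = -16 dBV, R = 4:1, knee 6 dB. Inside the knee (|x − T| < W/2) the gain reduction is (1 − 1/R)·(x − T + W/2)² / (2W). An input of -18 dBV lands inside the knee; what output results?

-18.0625 dBV

x − T + W/2 = -18 − (-16) + 3 = 1.
GR = (1 − 1/4) × 1² / 12 = 0.75 × 1 / 12 = 0.0625 dB.
Output = -18 − 0.0625 = -18.0625 dBV.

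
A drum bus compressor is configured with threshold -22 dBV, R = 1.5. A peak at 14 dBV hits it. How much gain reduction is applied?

12 dB

Overshoot = 14 − (-22) = 36 dB.
After 1.5:1 compression the overshoot becomes 36/1.5 = 24 dB.
Gain reduction = 36 − 24 = 12 dB.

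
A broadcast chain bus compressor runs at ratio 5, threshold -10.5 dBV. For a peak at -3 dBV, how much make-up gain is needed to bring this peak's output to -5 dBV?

Without make-up, output = threshold + overshoot/5 = -10.5 + 1.5 = -9 dBV.
Gap to target: 4 dB.

4 dB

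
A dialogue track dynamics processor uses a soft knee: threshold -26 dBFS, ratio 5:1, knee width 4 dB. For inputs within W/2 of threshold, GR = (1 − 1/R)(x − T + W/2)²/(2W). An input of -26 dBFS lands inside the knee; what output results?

-26.4 dBFS

x − T + W/2 = -26 − (-26) + 2 = 2.
GR = (1 − 1/5) × 2² / 8 = 0.8 × 4 / 8 = 0.4 dB.
Output = -26 − 0.4 = -26.4 dBFS.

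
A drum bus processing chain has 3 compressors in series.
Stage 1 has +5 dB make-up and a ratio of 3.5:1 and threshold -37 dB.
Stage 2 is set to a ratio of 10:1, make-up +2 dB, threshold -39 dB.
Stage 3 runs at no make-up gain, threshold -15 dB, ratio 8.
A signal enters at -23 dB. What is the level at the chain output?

Stage 1: 14 dB above -37 dB, reduced 3.5:1 to 4 dB above → -33 dB; +5 dB make-up → -28 dB.
Stage 2: overshoot 11 dB → 11/10 = 1.1 dB → -37.9 dB; +2 dB make-up → -35.9 dB.
Stage 3: -35.9 dB is at or below the -15 dB threshold — no compression; output -35.9 dB.

-35.9 dB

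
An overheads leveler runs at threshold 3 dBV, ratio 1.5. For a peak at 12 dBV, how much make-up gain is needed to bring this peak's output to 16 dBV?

7 dB

Without make-up, output = threshold + overshoot/1.5 = 3 + 6 = 9 dBV.
Gap to target: 7 dB.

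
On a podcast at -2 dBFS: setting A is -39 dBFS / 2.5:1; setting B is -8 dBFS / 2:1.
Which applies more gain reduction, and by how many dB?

A: overshoot 37 dB → output overshoot 14.8 dB → GR 22.2 dB.
B: overshoot 6 dB → output overshoot 3 dB → GR 3 dB.
A applies 19.2 dB more gain reduction.

A, by 19.2 dB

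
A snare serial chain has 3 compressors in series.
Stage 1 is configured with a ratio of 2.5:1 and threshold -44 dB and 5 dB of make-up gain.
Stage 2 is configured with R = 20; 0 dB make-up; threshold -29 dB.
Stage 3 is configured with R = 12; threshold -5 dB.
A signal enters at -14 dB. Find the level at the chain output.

-28.9 dB

Stage 1: -14 dB is 30 dB over -44 dB; at 2.5:1 that becomes 12 dB over, giving -32 dB; +5 dB make-up → -27 dB.
Stage 2: 2 dB above -29 dB, reduced 20:1 to 0.1 dB above → -28.9 dB.
Stage 3: -28.9 dB ≤ -5 dB, so stage 3 doesn't engage; output -28.9 dB.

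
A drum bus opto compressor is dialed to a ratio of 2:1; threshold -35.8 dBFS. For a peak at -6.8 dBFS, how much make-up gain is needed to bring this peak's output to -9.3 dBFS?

12 dB

The peak compresses to -35.8 + 29/2 = -21.3 dBFS.
To reach -9.3 dBFS requires -9.3 − (-21.3) = 12 dB of make-up.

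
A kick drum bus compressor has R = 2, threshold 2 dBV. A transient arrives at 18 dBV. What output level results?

10 dBV

The input is 16 dB above the 2 dBV threshold.
The 16 dB excess becomes 8 dB after 2:1 reduction.
Output = 2 + 8 = 10 dBV.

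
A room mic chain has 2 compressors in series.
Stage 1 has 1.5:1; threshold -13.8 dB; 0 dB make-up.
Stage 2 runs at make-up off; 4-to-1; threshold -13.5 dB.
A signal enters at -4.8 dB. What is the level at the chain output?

Stage 1: -4.8 dB is 9 dB over -13.8 dB; at 1.5:1 that becomes 6 dB over, giving -7.8 dB.
Stage 2: -7.8 dB is 5.7 dB over -13.5 dB; at 4:1 that becomes 1.425 dB over, giving -12.075 dB.

-12.075 dB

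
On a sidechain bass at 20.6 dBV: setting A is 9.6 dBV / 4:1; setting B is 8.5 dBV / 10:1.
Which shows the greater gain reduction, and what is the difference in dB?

B, by 2.64 dB

A: overshoot 11 dB → output overshoot 2.75 dB → GR 8.25 dB.
B: overshoot 12.1 dB → output overshoot 1.21 dB → GR 10.89 dB.
Difference: 2.64 dB in favour of B.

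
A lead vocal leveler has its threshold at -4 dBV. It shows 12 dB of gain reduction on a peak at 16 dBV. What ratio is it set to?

Input overshoot = 16 − (-4) = 20 dB.
Output overshoot = 20 − 12 = 8 dB.
Ratio = input overshoot / output overshoot = 20 / 8 = 2.5.

2.5:1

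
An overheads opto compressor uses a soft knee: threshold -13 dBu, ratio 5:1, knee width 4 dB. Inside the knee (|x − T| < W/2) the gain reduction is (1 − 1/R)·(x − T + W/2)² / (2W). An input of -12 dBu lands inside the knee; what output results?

x − T + W/2 = -12 − (-13) + 2 = 3.
GR = (1 − 1/5) × 3² / 8 = 0.8 × 9 / 8 = 0.9 dB.
Output = -12 − 0.9 = -12.9 dBu.

-12.9 dBu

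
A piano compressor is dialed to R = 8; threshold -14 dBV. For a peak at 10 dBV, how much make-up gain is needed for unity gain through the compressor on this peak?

The peak compresses to -14 + 24/8 = -11 dBV.
To reach 10 dBV requires 10 − (-11) = 21 dB of make-up.

21 dB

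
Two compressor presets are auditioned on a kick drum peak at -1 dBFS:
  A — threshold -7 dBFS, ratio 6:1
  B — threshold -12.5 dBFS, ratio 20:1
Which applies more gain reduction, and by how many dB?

A: GR = 6 − 6/6 = 5 dB.
B: GR = 11.5 − 11.5/20 = 10.925 dB.
B applies 5.925 dB more gain reduction.

B, by 5.925 dB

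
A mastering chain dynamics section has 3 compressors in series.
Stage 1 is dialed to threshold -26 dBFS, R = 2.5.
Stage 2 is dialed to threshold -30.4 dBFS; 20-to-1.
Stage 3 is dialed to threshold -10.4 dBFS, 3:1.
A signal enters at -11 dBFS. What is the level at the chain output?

Stage 1: -11 dBFS is 15 dB over -26 dBFS; at 2.5:1 that becomes 6 dB over, giving -20 dBFS.
Stage 2: -20 dBFS is 10.4 dB over -30.4 dBFS; at 20:1 that becomes 0.52 dB over, giving -29.88 dBFS.
Stage 3: below threshold (-29.88 ≤ -10.4); passes unchanged; output -29.88 dBFS.

-29.88 dBFS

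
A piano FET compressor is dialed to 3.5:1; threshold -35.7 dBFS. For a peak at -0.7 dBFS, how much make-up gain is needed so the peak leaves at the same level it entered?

25 dB

Without make-up, output = threshold + overshoot/3.5 = -35.7 + 10 = -25.7 dBFS.
Gap to target: 25 dB.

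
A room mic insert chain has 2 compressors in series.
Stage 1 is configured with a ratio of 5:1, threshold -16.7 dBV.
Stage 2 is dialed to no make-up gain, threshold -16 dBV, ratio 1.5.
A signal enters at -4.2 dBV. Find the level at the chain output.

Stage 1: 12.5 dB above -16.7 dBV, reduced 5:1 to 2.5 dB above → -14.2 dBV.
Stage 2: 1.8 dB above -16 dBV, reduced 1.5:1 to 1.2 dB above → -14.8 dBV.

-14.8 dBV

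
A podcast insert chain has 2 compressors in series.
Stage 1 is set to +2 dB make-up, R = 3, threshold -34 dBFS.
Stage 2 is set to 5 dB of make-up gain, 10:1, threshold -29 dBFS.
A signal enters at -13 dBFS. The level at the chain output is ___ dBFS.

-23.6 dBFS

Stage 1: -13 dBFS is 21 dB over -34 dBFS; at 3:1 that becomes 7 dB over, giving -27 dBFS; +2 dB make-up → -25 dBFS.
Stage 2: 4 dB above -29 dBFS, reduced 10:1 to 0.4 dB above → -28.6 dBFS; +5 dB make-up → -23.6 dBFS.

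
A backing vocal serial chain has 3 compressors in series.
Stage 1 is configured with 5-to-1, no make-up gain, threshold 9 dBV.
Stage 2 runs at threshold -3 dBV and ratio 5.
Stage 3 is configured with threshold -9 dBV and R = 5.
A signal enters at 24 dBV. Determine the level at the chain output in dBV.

-7.2 dBV

Stage 1: 15 dB above 9 dBV, reduced 5:1 to 3 dB above → 12 dBV.
Stage 2: 12 dBV is 15 dB over -3 dBV; at 5:1 that becomes 3 dB over, giving 0 dBV.
Stage 3: overshoot 9 dB → 9/5 = 1.8 dB → -7.2 dBV.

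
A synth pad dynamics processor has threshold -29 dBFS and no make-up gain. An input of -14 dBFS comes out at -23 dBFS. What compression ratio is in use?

Input overshoot = -14 − (-29) = 15 dB; output overshoot = -23 − (-29) = 6 dB.
Ratio = 15 / 6 = 2.5.

2.5:1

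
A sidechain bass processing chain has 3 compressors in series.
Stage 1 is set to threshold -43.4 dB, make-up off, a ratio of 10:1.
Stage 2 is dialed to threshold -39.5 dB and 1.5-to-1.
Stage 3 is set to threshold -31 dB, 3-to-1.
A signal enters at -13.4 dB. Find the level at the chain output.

Stage 1: overshoot 30 dB → 30/10 = 3 dB → -40.4 dB.
Stage 2: -40.4 dB is at or below the -39.5 dB threshold — no compression; output -40.4 dB.
Stage 3: -40.4 dB is at or below the -31 dB threshold — no compression; output -40.4 dB.

-40.4 dB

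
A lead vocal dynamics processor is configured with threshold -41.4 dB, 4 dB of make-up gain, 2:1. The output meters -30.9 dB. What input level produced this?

Before make-up, the level was -30.9 − 4 = -34.9 dB.
That's 6.5 dB above the -41.4 dB threshold.
Input overshoot = R × output overshoot = 13 dB → input = -41.4 + 13 = -28.4 dB.

-28.4 dB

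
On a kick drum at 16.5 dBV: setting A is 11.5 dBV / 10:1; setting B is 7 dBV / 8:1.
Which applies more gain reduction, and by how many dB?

B, by 3.8125 dB

A: overshoot 5 dB → output overshoot 0.5 dB → GR 4.5 dB.
B: overshoot 9.5 dB → output overshoot 1.1875 dB → GR 8.3125 dB.
Difference: 3.8125 dB in favour of B.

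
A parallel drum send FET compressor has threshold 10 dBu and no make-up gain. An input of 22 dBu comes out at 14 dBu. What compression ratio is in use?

3:1

Input overshoot = 22 − 10 = 12 dB; output overshoot = 14 − 10 = 4 dB.
Ratio = 12 / 4 = 3.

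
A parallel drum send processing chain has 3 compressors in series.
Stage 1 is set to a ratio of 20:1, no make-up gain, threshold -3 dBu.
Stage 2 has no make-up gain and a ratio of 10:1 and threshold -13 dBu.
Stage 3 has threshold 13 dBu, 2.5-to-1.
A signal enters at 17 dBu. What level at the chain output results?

-11.9 dBu

Stage 1: 17 dBu is 20 dB over -3 dBu; at 20:1 that becomes 1 dB over, giving -2 dBu.
Stage 2: 11 dB above -13 dBu, reduced 10:1 to 1.1 dB above → -11.9 dBu.
Stage 3: -11.9 dBu ≤ 13 dBu, so stage 3 doesn't engage; output -11.9 dBu.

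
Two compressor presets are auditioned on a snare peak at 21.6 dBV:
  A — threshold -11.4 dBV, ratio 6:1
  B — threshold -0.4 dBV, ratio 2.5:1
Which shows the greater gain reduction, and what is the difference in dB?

A, by 14.3 dB

A: overshoot 33 dB → output overshoot 5.5 dB → GR 27.5 dB.
B: overshoot 22 dB → output overshoot 8.8 dB → GR 13.2 dB.
A applies 14.3 dB more gain reduction.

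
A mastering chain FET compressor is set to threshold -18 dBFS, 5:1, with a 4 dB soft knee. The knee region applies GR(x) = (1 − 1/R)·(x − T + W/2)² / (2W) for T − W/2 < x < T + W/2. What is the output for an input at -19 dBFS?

x − T + W/2 = -19 − (-18) + 2 = 1.
GR = (1 − 1/5) × 1² / 8 = 0.8 × 1 / 8 = 0.1 dB.
Output = -19 − 0.1 = -19.1 dBFS.

-19.1 dBFS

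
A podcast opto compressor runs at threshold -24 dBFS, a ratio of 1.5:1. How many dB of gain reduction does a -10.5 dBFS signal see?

-10.5 dBFS exceeds the threshold by 13.5 dB.
At 1.5:1, output sits 13.5/1.5 = 9 dB above threshold.
GR = overshoot in − overshoot out = 13.5 − 9 = 4.5 dB.

4.5 dB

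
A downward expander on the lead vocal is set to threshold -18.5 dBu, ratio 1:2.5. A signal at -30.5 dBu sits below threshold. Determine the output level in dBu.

-48.5 dBu

The input is 12 dB below the -18.5 dBu threshold.
A 1:2.5 expander multiplies undershoot by 2.5: 12 × 2.5 = 30 dB below threshold.
Output = -18.5 − 30 = -48.5 dBu.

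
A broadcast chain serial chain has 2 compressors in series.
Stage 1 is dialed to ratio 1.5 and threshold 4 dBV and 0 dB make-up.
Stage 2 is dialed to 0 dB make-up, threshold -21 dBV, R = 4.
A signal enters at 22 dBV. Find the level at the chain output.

-11.75 dBV

Stage 1: 18 dB above 4 dBV, reduced 1.5:1 to 12 dB above → 16 dBV.
Stage 2: 16 dBV is 37 dB over -21 dBV; at 4:1 that becomes 9.25 dB over, giving -11.75 dBV.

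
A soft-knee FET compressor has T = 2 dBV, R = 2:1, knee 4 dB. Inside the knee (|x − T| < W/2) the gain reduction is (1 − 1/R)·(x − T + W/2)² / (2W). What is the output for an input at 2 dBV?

x − T + W/2 = 2 − 2 + 2 = 2.
GR = (1 − 1/2) × 2² / 8 = 0.5 × 4 / 8 = 0.25 dB.
Output = 2 − 0.25 = 1.75 dBV.

1.75 dBV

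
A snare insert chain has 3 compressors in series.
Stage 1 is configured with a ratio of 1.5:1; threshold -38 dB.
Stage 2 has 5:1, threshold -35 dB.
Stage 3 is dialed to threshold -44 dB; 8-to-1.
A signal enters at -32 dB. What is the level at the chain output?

Stage 1: 6 dB above -38 dB, reduced 1.5:1 to 4 dB above → -34 dB.
Stage 2: 1 dB above -35 dB, reduced 5:1 to 0.2 dB above → -34.8 dB.
Stage 3: 9.2 dB above -44 dB, reduced 8:1 to 1.15 dB above → -42.85 dB.

-42.85 dB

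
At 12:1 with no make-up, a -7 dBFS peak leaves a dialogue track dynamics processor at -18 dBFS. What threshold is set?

Let T be the threshold. Output overshoot = (input overshoot)/R, so -18 − T = (-7 − T)/12.
12·(-18 − T) = -7 − T → 11·T = -216 − (-7) = -209.
T = -209/11 = -19 dBFS.

-19 dBFS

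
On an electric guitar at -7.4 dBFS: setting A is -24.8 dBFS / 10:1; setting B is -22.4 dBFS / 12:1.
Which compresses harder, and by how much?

A, by 1.91 dB

A: 17.4 dB over, compressed to 1.74 dB over, so 15.66 dB of GR.
B: 15 dB over, compressed to 1.25 dB over, so 13.75 dB of GR.
Difference: 1.91 dB in favour of A.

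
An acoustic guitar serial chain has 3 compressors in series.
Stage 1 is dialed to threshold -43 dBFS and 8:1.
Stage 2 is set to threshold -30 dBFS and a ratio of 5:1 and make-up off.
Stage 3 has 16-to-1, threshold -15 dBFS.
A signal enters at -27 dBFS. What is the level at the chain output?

Stage 1: -27 dBFS is 16 dB over -43 dBFS; at 8:1 that becomes 2 dB over, giving -41 dBFS.
Stage 2: below threshold (-41 ≤ -30); passes unchanged; output -41 dBFS.
Stage 3: -41 dBFS ≤ -15 dBFS, so stage 3 doesn't engage; output -41 dBFS.

-41 dBFS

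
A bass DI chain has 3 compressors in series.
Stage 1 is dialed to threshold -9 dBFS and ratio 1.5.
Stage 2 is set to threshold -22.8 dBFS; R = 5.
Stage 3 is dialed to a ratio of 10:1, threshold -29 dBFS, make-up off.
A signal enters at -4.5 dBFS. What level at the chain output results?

Stage 1: -4.5 dBFS is 4.5 dB over -9 dBFS; at 1.5:1 that becomes 3 dB over, giving -6 dBFS.
Stage 2: -6 dBFS is 16.8 dB over -22.8 dBFS; at 5:1 that becomes 3.36 dB over, giving -19.44 dBFS.
Stage 3: overshoot 9.56 dB → 9.56/10 = 0.956 dB → -28.044 dBFS.

-28.044 dBFS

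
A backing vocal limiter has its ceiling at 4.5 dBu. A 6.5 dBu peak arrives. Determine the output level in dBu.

4.5 dBu

The limiter clamps the peak to its 4.5 dBu ceiling.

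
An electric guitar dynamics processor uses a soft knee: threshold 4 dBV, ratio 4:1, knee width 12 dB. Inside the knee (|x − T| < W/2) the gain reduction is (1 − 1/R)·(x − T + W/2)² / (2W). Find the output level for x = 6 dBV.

x − T + W/2 = 6 − 4 + 6 = 8.
GR = (1 − 1/4) × 8² / 24 = 0.75 × 64 / 24 = 2 dB.
Output = 6 − 2 = 4 dBV.

4 dBV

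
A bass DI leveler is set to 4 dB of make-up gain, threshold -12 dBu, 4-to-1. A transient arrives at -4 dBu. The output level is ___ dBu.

Overshoot: -4 − (-12) = 8 dB.
4:1 compression reduces that to 8/4 = 2 dB over.
So the level is -12 + 2 = -10 dBu; make-up adds 4 dB, giving -6 dBu.

-6 dBu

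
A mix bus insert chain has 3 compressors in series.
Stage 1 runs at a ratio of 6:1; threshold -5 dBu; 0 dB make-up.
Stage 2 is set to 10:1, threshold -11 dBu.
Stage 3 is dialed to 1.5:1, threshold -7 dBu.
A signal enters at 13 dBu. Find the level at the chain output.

-10.1 dBu

Stage 1: 18 dB above -5 dBu, reduced 6:1 to 3 dB above → -2 dBu.
Stage 2: 9 dB above -11 dBu, reduced 10:1 to 0.9 dB above → -10.1 dBu.
Stage 3: below threshold (-10.1 ≤ -7); passes unchanged; output -10.1 dBu.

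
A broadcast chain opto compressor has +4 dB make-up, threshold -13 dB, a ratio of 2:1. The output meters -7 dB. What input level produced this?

Before make-up, the level was -7 − 4 = -11 dB.
The compressed level sits -11 − (-13) = 2 dB over threshold.
Undo the ratio: input overshoot = 2 × 2 = 4 dB, giving input = -9 dB.

-9 dB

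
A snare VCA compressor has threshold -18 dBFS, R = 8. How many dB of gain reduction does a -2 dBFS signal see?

Overshoot = -2 − (-18) = 16 dB.
A 8:1 ratio leaves 2 dB of that excess.
Gain reduction = 16 − 2 = 14 dB.

14 dB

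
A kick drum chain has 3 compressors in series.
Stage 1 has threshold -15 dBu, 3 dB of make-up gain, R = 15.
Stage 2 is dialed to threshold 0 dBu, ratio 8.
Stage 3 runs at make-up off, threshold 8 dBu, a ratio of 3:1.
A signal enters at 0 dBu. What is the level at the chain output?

-11 dBu

Stage 1: 0 dBu is 15 dB over -15 dBu; at 15:1 that becomes 1 dB over, giving -14 dBu; +3 dB make-up → -11 dBu.
Stage 2: -11 dBu is at or below the 0 dBu threshold — no compression; output -11 dBu.
Stage 3: -11 dBu is at or below the 8 dBu threshold — no compression; output -11 dBu.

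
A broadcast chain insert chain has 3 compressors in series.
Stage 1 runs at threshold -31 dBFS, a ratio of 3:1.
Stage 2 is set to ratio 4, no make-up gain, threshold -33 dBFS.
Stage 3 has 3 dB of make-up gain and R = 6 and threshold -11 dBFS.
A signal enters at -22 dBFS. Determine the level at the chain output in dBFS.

Stage 1: -22 dBFS is 9 dB over -31 dBFS; at 3:1 that becomes 3 dB over, giving -28 dBFS.
Stage 2: 5 dB above -33 dBFS, reduced 4:1 to 1.25 dB above → -31.75 dBFS.
Stage 3: below threshold (-31.75 ≤ -11); passes unchanged; make-up brings it to -28.75 dBFS.

-28.75 dBFS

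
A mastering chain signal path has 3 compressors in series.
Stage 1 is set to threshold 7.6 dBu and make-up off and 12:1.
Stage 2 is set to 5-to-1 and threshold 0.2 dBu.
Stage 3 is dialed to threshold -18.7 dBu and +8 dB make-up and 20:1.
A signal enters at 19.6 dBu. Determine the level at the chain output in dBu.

-9.671 dBu

Stage 1: 12 dB above 7.6 dBu, reduced 12:1 to 1 dB above → 8.6 dBu.
Stage 2: 8.4 dB above 0.2 dBu, reduced 5:1 to 1.68 dB above → 1.88 dBu.
Stage 3: 1.88 dBu is 20.58 dB over -18.7 dBu; at 20:1 that becomes 1.029 dB over, giving -17.671 dBu; +8 dB make-up → -9.671 dBu.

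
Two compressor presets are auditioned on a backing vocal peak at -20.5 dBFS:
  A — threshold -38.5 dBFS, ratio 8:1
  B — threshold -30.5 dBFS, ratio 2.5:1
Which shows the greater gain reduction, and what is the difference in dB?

A, by 9.75 dB

A: 18 dB over, compressed to 2.25 dB over, so 15.75 dB of GR.
B: 10 dB over, compressed to 4 dB over, so 6 dB of GR.
A applies 9.75 dB more gain reduction.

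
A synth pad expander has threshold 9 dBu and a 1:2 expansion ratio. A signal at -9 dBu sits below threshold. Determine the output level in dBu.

-27 dBu

Below threshold, a 1:2 expander applies gain = (2−1)×(T − x) of attenuation.
(2−1) × 18 = 18 dB, so output = -9 − 18 = -27 dBu.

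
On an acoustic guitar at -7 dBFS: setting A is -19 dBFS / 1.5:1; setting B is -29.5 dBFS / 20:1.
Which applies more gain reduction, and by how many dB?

A: 12 dB over, compressed to 8 dB over, so 4 dB of GR.
B: 22.5 dB over, compressed to 1.125 dB over, so 21.375 dB of GR.
B applies 17.375 dB more gain reduction.

B, by 17.375 dB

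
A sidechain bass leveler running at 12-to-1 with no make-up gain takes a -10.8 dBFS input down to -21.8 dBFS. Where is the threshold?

Input is 12 dB above T (since output overshoot × R = input overshoot: (-21.8 − T)·12 = -10.8 − T gives T = -22.8 dBFS).
Check: -22.8 + (-10.8 − (-22.8))/12 = -22.8 + 1 = -21.8 dBFS. ✓

-22.8 dBFS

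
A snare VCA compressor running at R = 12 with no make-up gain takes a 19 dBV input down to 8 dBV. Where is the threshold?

Input is 12 dB above T (since output overshoot × R = input overshoot: (8 − T)·12 = 19 − T gives T = 7 dBV).
Check: 7 + (19 − 7)/12 = 7 + 1 = 8 dBV. ✓

7 dBV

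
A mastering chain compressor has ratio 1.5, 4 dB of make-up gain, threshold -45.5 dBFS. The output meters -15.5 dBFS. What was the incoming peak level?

-6.5 dBFS

Before make-up, the level was -15.5 − 4 = -19.5 dBFS.
The compressed level sits -19.5 − (-45.5) = 26 dB over threshold.
Undo the ratio: input overshoot = 26 × 1.5 = 39 dB, giving input = -6.5 dBFS.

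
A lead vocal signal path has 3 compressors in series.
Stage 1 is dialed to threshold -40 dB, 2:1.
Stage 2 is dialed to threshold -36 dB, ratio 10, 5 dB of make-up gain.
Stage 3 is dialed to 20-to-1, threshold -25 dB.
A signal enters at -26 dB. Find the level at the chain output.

-30.7 dB

Stage 1: 14 dB above -40 dB, reduced 2:1 to 7 dB above → -33 dB.
Stage 2: -33 dB is 3 dB over -36 dB; at 10:1 that becomes 0.3 dB over, giving -35.7 dB; +5 dB make-up → -30.7 dB.
Stage 3: -30.7 dB is at or below the -25 dB threshold — no compression; output -30.7 dB.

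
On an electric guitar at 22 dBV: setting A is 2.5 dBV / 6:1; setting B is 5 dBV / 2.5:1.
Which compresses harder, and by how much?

A: 19.5 dB over, compressed to 3.25 dB over, so 16.25 dB of GR.
B: 17 dB over, compressed to 6.8 dB over, so 10.2 dB of GR.
A applies 6.05 dB more gain reduction.

A, by 6.05 dB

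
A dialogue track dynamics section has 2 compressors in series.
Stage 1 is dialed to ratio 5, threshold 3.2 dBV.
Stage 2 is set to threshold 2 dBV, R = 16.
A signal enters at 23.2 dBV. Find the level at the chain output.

2.325 dBV

Stage 1: overshoot 20 dB → 20/5 = 4 dB → 7.2 dBV.
Stage 2: 7.2 dBV is 5.2 dB over 2 dBV; at 16:1 that becomes 0.325 dB over, giving 2.325 dBV.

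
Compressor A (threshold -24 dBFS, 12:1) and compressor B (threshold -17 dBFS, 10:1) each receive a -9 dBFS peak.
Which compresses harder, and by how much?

A: GR = 15 − 15/12 = 13.75 dB.
B: GR = 8 − 8/10 = 7.2 dB.
Difference: 6.55 dB in favour of A.

A, by 6.55 dB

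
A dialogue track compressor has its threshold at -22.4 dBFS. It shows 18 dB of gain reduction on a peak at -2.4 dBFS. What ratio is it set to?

10:1

Input overshoot = -2.4 − (-22.4) = 20 dB.
Output overshoot = 20 − 18 = 2 dB.
Ratio = input overshoot / output overshoot = 20 / 2 = 10.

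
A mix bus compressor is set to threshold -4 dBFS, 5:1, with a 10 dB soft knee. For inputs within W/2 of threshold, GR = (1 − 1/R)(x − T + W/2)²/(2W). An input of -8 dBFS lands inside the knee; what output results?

-8.04 dBFS

x − T + W/2 = -8 − (-4) + 5 = 1.
GR = (1 − 1/5) × 1² / 20 = 0.8 × 1 / 20 = 0.04 dB.
Output = -8 − 0.04 = -8.04 dBFS.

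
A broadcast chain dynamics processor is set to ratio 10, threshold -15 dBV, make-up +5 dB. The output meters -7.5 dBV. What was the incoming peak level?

Stripping the +5 dB make-up gives -12.5 dBV at the gain stage.
The compressed level sits -12.5 − (-15) = 2.5 dB over threshold.
Before 10:1 compression the overshoot was 2.5 × 10 = 25 dB, so input = -15 + 25 = 10 dBV.

10 dBV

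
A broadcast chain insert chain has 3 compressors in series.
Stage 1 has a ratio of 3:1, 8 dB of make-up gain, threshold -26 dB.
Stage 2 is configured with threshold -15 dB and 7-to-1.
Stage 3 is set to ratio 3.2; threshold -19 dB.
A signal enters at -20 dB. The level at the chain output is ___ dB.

Stage 1: 6 dB above -26 dB, reduced 3:1 to 2 dB above → -24 dB; +8 dB make-up → -16 dB.
Stage 2: -16 dB ≤ -15 dB, so stage 2 doesn't engage; output -16 dB.
Stage 3: -16 dB is 3 dB over -19 dB; at 3.2:1 that becomes 0.9375 dB over, giving -18.0625 dB.

-18.0625 dB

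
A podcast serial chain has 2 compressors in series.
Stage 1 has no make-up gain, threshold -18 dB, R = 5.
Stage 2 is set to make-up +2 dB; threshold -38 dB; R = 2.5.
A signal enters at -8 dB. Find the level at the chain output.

-27.2 dB

Stage 1: -8 dB is 10 dB over -18 dB; at 5:1 that becomes 2 dB over, giving -16 dB.
Stage 2: 22 dB above -38 dB, reduced 2.5:1 to 8.8 dB above → -29.2 dB; +2 dB make-up → -27.2 dB.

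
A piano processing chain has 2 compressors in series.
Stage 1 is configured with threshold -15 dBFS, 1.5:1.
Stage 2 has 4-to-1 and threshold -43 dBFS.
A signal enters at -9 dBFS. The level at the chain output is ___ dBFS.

-35 dBFS

Stage 1: -9 dBFS is 6 dB over -15 dBFS; at 1.5:1 that becomes 4 dB over, giving -11 dBFS.
Stage 2: 32 dB above -43 dBFS, reduced 4:1 to 8 dB above → -35 dBFS.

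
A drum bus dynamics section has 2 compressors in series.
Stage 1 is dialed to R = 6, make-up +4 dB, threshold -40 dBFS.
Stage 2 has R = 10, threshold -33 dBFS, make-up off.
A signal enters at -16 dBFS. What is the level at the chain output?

Stage 1: 24 dB above -40 dBFS, reduced 6:1 to 4 dB above → -36 dBFS; +4 dB make-up → -32 dBFS.
Stage 2: overshoot 1 dB → 1/10 = 0.1 dB → -32.9 dBFS.

-32.9 dBFS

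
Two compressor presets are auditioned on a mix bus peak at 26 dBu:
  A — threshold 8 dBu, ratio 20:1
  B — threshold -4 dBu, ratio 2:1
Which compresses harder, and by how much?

A: overshoot 18 dB → output overshoot 0.9 dB → GR 17.1 dB.
B: overshoot 30 dB → output overshoot 15 dB → GR 15 dB.
Difference: 2.1 dB in favour of A.

A, by 2.1 dB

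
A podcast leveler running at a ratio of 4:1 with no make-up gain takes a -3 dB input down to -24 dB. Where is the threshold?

-31 dB

Let T be the threshold. Output overshoot = (input overshoot)/R, so -24 − T = (-3 − T)/4.
4·(-24 − T) = -3 − T → 3·T = -96 − (-3) = -93.
T = -93/3 = -31 dB.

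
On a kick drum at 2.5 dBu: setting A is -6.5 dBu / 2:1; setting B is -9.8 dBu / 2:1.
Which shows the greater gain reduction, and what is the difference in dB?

A: GR = 9 − 9/2 = 4.5 dB.
B: GR = 12.3 − 12.3/2 = 6.15 dB.
Difference: 1.65 dB in favour of B.

B, by 1.65 dB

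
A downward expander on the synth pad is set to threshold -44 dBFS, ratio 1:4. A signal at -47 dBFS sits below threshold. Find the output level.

The input is 3 dB below the -44 dBFS threshold.
A 1:4 expander multiplies undershoot by 4: 3 × 4 = 12 dB below threshold.
Output = -44 − 12 = -56 dBFS.

-56 dBFS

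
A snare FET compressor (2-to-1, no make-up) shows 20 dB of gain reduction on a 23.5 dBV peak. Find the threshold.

Input is 40 dB above T (since output overshoot × R = input overshoot: (3.5 − T)·2 = 23.5 − T gives T = -16.5 dBV).
Check: -16.5 + (23.5 − (-16.5))/2 = -16.5 + 20 = 3.5 dBV. ✓

-16.5 dBV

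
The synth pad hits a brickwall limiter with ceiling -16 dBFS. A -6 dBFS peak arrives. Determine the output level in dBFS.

The limiter clamps the peak to its -16 dBFS ceiling.

-16 dBFS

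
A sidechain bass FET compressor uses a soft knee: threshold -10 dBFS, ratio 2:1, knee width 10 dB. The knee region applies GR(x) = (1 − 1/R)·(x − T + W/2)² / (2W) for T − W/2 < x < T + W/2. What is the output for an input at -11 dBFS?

-11.4 dBFS

x − T + W/2 = -11 − (-10) + 5 = 4.
GR = (1 − 1/2) × 4² / 20 = 0.5 × 16 / 20 = 0.4 dB.
Output = -11 − 0.4 = -11.4 dBFS.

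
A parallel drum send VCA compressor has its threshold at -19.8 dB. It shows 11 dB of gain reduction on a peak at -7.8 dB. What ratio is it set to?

12:1

Input overshoot = -7.8 − (-19.8) = 12 dB.
Output overshoot = 12 − 11 = 1 dB.
Ratio = input overshoot / output overshoot = 12 / 1 = 12.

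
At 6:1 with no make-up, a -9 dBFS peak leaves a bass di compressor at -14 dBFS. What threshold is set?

Let T be the threshold. Output overshoot = (input overshoot)/R, so -14 − T = (-9 − T)/6.
6·(-14 − T) = -9 − T → 5·T = -84 − (-9) = -75.
T = -75/5 = -15 dBFS.

-15 dBFS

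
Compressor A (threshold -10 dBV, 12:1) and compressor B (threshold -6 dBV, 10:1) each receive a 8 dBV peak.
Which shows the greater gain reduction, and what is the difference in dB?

A, by 3.9 dB

A: 18 dB over, compressed to 1.5 dB over, so 16.5 dB of GR.
B: 14 dB over, compressed to 1.4 dB over, so 12.6 dB of GR.
A reduces 3.9 dB more.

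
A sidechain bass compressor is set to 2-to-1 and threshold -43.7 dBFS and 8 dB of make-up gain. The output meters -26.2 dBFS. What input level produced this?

Stripping the +8 dB make-up gives -34.2 dBFS at the gain stage.
That's 9.5 dB above the -43.7 dBFS threshold.
Before 2:1 compression the overshoot was 9.5 × 2 = 19 dB, so input = -43.7 + 19 = -24.7 dBFS.

-24.7 dBFS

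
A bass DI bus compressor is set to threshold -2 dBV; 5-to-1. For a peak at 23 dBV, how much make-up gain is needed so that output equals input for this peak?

Overshoot 25 dB → 25/5 = 5 dB after compression, so the compressed level is -2 + 5 = 3 dBV.
Make-up = target − compressed = 23 − 3 = 20 dB.

20 dB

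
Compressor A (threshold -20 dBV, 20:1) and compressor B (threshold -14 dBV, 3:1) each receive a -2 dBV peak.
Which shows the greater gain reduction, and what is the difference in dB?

A, by 9.1 dB

A: GR = 18 − 18/20 = 17.1 dB.
B: GR = 12 − 12/3 = 8 dB.
A reduces 9.1 dB more.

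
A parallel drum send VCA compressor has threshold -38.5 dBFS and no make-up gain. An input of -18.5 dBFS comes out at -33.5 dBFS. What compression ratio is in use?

Input overshoot = -18.5 − (-38.5) = 20 dB; output overshoot = -33.5 − (-38.5) = 5 dB.
Ratio = 20 / 5 = 4.

4:1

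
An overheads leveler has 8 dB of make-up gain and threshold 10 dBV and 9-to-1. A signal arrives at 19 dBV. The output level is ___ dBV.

19 dBV

The input is 9 dB above the 10 dBV threshold.
9:1 compression reduces that to 9/9 = 1 dB over.
That puts the output at 11 dBV; make-up adds 8 dB, giving 19 dBV.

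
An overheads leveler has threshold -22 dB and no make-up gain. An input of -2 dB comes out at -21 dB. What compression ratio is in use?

Input overshoot = -2 − (-22) = 20 dB; output overshoot = -21 − (-22) = 1 dB.
Ratio = 20 / 1 = 20.

20:1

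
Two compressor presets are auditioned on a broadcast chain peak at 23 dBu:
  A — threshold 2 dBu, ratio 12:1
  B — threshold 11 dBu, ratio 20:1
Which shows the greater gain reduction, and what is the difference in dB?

A: GR = 21 − 21/12 = 19.25 dB.
B: GR = 12 − 12/20 = 11.4 dB.
A reduces 7.85 dB more.

A, by 7.85 dB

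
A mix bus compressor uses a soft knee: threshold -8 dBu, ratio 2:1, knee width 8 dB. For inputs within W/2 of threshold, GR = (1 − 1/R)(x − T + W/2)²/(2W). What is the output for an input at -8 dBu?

-8.5 dBu

x − T + W/2 = -8 − (-8) + 4 = 4.
GR = (1 − 1/2) × 4² / 16 = 0.5 × 16 / 16 = 0.5 dB.
Output = -8 − 0.5 = -8.5 dBu.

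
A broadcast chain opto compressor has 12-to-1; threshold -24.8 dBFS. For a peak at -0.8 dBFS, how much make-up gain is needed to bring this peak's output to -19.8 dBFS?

3 dB

Overshoot 24 dB → 24/12 = 2 dB after compression, so the compressed level is -24.8 + 2 = -22.8 dBFS.
Make-up = target − compressed = -19.8 − (-22.8) = 3 dB.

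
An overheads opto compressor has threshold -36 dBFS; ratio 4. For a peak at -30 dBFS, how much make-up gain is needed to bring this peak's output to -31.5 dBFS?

Without make-up, output = threshold + overshoot/4 = -36 + 1.5 = -34.5 dBFS.
Gap to target: 3 dB.

3 dB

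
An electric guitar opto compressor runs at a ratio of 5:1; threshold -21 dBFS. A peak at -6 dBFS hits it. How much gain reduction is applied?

-6 dBFS exceeds the threshold by 15 dB.
At 5:1, output sits 15/5 = 3 dB above threshold.
So the signal is attenuated by 15 − 3 = 12 dB.

12 dB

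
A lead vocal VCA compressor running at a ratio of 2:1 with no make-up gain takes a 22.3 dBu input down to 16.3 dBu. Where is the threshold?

Input is 12 dB above T (since output overshoot × R = input overshoot: (16.3 − T)·2 = 22.3 − T gives T = 10.3 dBu).
Check: 10.3 + (22.3 − 10.3)/2 = 10.3 + 6 = 16.3 dBu. ✓

10.3 dBu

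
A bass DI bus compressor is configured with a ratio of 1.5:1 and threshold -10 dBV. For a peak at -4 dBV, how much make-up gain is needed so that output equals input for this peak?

The peak compresses to -10 + 6/1.5 = -6 dBV.
To reach -4 dBV requires -4 − (-6) = 2 dB of make-up.

2 dB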